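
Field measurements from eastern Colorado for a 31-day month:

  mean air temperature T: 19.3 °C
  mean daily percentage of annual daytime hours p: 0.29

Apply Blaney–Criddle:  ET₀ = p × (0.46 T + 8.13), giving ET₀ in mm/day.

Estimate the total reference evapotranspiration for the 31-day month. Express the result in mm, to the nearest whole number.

ET₀ = 0.29 × (0.46 × 19.3 + 8.13) = 0.29 × 17.008 = 4.9323 mm/d
Monthly total = 4.9323 × 31 = 152.901 mm

153 mm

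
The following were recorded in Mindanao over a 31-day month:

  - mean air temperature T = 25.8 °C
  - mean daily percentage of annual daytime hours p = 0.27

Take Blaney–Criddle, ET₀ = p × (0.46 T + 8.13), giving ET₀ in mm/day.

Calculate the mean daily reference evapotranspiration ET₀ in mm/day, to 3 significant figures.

5.40 mm/day

ET₀ = 0.27 × (0.46 × 25.8 + 8.13) = 0.27 × 19.998 = 5.3995 mm/d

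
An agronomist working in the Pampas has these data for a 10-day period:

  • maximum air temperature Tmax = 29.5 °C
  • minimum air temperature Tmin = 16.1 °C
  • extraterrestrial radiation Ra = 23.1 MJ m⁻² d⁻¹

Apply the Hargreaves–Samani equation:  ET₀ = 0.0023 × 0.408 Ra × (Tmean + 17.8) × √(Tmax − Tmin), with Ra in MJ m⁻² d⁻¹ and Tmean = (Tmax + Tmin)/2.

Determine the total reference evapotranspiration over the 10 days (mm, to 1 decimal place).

32.2 mm

Tmean = (29.5 + 16.1)/2 = 22.80 °C
0.408 Ra = 0.408 × 23.1 = 9.4248 mm/d equivalent
ET₀ = 0.0023 × 9.4248 × (22.80 + 17.8) × √13.4 = 0.0023 × 9.4248 × 40.60 × 3.6606 = 3.2216 mm/d
Over 10 days: 3.2216 × 10 = 32.216 mm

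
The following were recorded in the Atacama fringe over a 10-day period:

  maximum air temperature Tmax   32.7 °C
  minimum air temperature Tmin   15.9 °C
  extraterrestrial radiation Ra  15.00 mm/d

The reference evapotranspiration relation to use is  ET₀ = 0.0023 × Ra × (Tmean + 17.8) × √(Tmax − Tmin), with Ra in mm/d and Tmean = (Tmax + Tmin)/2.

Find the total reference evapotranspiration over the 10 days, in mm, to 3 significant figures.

Tmean = (32.7 + 15.9)/2 = 24.30 °C
ET₀ = 0.0023 × 15.00 × (24.30 + 17.8) × √16.8 = 0.0023 × 15.00 × 42.10 × 4.0988 = 5.9533 mm/d
Over 10 days: 5.9533 × 10 = 59.533 mm

59.5 mm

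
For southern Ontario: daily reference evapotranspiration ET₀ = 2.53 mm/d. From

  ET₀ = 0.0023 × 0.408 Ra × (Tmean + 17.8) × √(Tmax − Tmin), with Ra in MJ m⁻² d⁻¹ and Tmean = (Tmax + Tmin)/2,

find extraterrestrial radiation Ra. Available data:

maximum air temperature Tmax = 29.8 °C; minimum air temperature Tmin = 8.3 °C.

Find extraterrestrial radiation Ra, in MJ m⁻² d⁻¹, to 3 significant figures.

Tmean = (29.8+8.3)/2 = 19.05 °C; ΔT = 21.5
Ra = ET₀ / [0.0023 × 0.408 × (Tmean+17.8) × √ΔT]
   = 2.53 / (0.0023 × 0.408 × 36.85 × 4.6368) = 15.779 MJ m⁻² d⁻¹

15.8 MJ m⁻² d⁻¹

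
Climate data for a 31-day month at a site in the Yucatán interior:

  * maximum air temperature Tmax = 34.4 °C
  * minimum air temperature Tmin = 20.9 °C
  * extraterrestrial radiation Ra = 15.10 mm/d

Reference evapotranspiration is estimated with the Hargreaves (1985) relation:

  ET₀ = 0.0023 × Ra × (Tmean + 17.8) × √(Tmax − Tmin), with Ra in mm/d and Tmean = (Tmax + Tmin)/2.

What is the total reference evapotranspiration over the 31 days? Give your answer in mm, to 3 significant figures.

180 mm

Tmean = (34.4 + 20.9)/2 = 27.65 °C
ET₀ = 0.0023 × 15.10 × (27.65 + 17.8) × √13.5 = 0.0023 × 15.10 × 45.45 × 3.6742 = 5.7996 mm/d
Over 31 days: 5.7996 × 31 = 179.788 mm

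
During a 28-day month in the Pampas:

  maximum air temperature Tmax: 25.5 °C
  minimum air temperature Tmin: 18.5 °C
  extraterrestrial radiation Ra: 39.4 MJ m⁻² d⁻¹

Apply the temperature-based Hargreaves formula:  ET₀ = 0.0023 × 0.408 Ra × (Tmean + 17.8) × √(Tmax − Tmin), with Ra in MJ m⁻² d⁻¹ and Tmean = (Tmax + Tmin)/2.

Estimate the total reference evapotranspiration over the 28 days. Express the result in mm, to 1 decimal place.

Tmean = (25.5 + 18.5)/2 = 22.00 °C
0.408 Ra = 0.408 × 39.4 = 16.0752 mm/d equivalent
ET₀ = 0.0023 × 16.0752 × (22.00 + 17.8) × √7.0 = 0.0023 × 16.0752 × 39.80 × 2.6458 = 3.8934 mm/d
Over 28 days: 3.8934 × 28 = 109.015 mm

109.0 mm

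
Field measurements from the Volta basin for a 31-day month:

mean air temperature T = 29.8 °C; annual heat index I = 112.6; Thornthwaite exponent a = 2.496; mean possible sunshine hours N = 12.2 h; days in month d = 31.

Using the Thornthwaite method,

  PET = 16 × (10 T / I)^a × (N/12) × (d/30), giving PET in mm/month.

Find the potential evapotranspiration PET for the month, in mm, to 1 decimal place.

10T/I = 10 × 29.8 / 112.6 = 2.6465
(10T/I)^a = 2.6465^2.496 = 11.3498
Uncorrected PET = 16 × 11.3498 = 181.597 mm
Correction = (N/12)(d/30) = (12.2/12)(31/30) = 1.0506
PET = 181.597 × 1.0506 = 190.786 mm/month

190.8 mm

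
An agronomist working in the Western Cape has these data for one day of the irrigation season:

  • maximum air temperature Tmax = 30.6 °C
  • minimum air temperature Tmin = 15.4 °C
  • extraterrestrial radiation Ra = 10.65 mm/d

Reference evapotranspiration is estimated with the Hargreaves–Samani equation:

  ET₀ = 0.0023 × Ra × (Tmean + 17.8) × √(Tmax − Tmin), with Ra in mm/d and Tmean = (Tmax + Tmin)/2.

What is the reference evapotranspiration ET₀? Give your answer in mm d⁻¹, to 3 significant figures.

Tmean = (30.6 + 15.4)/2 = 23.00 °C
ET₀ = 0.0023 × 10.65 × (23.00 + 17.8) × √15.2 = 0.0023 × 10.65 × 40.80 × 3.8987 = 3.8963 mm/d

3.90 mm d⁻¹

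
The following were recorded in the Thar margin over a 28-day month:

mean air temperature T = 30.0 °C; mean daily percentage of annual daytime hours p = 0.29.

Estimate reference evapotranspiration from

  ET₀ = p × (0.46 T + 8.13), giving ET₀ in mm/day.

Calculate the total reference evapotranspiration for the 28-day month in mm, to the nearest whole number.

ET₀ = 0.29 × (0.46 × 30.0 + 8.13) = 0.29 × 21.930 = 6.3597 mm/d
Monthly total = 6.3597 × 28 = 178.072 mm

178 mm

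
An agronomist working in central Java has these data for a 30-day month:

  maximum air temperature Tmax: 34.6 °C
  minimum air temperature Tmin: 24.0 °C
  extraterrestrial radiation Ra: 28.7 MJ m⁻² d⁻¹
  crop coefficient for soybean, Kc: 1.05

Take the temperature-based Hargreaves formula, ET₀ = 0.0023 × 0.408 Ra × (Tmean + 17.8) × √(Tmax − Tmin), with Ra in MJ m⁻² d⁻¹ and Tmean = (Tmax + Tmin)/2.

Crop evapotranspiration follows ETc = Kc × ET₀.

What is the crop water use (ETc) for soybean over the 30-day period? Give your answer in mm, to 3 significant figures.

130 mm

Tmean = (34.6 + 24.0)/2 = 29.30 °C
0.408 Ra = 0.408 × 28.7 = 11.7096 mm/d equivalent
ET₀ = 0.0023 × 11.7096 × (29.30 + 17.8) × √10.6 = 0.0023 × 11.7096 × 47.10 × 3.2558 = 4.1300 mm/d
ETc = Kc × ET₀ = 1.05 × 4.1300 = 4.3365 mm/d
Over 30 days: 4.3365 × 30 = 130.095 mm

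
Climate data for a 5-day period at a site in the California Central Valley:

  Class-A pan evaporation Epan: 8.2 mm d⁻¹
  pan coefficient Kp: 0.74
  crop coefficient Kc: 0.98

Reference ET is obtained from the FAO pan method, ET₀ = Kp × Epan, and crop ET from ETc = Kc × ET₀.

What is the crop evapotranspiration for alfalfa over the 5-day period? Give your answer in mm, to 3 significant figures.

ET₀ = 0.74 × 8.2 = 6.0680 mm/d
ETc = Kc × ET₀ = 0.98 × 6.0680 = 5.9466 mm/d
Over 5 days: 5.9466 × 5 = 29.733 mm

29.7 mm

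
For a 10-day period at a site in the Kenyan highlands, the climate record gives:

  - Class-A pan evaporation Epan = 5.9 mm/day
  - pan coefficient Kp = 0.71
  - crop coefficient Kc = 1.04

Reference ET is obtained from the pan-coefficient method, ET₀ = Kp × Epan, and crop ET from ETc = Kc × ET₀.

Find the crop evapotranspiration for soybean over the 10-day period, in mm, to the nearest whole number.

ET₀ = 0.71 × 5.9 = 4.1890 mm/d
ETc = Kc × ET₀ = 1.04 × 4.1890 = 4.3566 mm/d
Over 10 days: 4.3566 × 10 = 43.566 mm

44 mm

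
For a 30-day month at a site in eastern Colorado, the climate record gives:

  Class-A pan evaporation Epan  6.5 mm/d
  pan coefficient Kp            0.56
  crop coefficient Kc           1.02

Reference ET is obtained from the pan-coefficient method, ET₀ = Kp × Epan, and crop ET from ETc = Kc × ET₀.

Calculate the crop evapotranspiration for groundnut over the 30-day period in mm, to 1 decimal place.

ET₀ = 0.56 × 6.5 = 3.6400 mm/d
ETc = Kc × ET₀ = 1.02 × 3.6400 = 3.7128 mm/d
Over 30 days: 3.7128 × 30 = 111.384 mm

111.4 mm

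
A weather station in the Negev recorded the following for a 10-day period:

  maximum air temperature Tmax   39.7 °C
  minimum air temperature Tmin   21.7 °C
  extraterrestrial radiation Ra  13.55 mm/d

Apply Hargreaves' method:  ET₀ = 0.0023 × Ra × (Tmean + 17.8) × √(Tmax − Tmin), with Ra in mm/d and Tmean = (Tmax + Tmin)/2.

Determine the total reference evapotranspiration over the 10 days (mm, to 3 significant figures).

64.1 mm

Tmean = (39.7 + 21.7)/2 = 30.70 °C
ET₀ = 0.0023 × 13.55 × (30.70 + 17.8) × √18.0 = 0.0023 × 13.55 × 48.50 × 4.2426 = 6.4127 mm/d
Over 10 days: 6.4127 × 10 = 64.127 mm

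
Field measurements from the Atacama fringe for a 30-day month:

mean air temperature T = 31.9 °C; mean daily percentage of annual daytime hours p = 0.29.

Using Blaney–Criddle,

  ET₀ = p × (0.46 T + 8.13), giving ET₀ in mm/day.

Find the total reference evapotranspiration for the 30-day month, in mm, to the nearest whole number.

198 mm

ET₀ = 0.29 × (0.46 × 31.9 + 8.13) = 0.29 × 22.804 = 6.6132 mm/d
Monthly total = 6.6132 × 30 = 198.396 mm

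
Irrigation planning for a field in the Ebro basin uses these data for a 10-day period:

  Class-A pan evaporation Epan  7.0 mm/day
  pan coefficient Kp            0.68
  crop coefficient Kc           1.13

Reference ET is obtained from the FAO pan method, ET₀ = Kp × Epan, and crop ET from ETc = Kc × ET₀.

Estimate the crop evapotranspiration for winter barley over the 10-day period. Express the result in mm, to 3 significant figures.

ET₀ = 0.68 × 7.0 = 4.7600 mm/d
ETc = Kc × ET₀ = 1.13 × 4.7600 = 5.3788 mm/d
Over 10 days: 5.3788 × 10 = 53.788 mm

53.8 mm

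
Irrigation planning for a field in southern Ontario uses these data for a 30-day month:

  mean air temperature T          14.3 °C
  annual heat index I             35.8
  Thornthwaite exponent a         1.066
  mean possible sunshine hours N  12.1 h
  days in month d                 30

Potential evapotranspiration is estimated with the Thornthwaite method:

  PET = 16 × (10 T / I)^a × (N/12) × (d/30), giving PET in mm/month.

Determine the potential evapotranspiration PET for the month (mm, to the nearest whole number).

10T/I = 10 × 14.3 / 35.8 = 3.9944
(10T/I)^a = 3.9944^1.066 = 4.3767
Uncorrected PET = 16 × 4.3767 = 70.027 mm
Correction = (N/12)(d/30) = (12.1/12)(30/30) = 1.0083
PET = 70.027 × 1.0083 = 70.608 mm/month

71 mm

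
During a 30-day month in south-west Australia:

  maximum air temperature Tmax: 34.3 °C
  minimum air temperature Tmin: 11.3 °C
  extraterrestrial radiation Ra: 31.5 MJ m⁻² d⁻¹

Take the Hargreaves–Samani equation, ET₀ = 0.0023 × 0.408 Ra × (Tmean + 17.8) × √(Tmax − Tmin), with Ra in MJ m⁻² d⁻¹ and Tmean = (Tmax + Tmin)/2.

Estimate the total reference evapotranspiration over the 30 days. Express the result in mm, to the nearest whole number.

Tmean = (34.3 + 11.3)/2 = 22.80 °C
0.408 Ra = 0.408 × 31.5 = 12.8520 mm/d equivalent
ET₀ = 0.0023 × 12.8520 × (22.80 + 17.8) × √23.0 = 0.0023 × 12.8520 × 40.60 × 4.7958 = 5.7555 mm/d
Over 30 days: 5.7555 × 30 = 172.665 mm

173 mm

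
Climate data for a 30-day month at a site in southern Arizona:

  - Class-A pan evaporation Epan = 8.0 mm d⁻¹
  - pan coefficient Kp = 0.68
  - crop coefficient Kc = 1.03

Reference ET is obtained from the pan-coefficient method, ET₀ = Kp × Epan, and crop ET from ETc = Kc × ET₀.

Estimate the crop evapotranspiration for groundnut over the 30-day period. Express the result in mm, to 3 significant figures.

168 mm

ET₀ = 0.68 × 8.0 = 5.4400 mm/d
ETc = Kc × ET₀ = 1.03 × 5.4400 = 5.6032 mm/d
Over 30 days: 5.6032 × 30 = 168.096 mm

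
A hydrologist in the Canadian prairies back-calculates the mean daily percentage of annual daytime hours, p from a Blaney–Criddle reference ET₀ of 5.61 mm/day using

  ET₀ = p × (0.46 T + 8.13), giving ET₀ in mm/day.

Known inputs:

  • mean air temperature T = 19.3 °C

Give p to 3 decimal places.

p = ET₀ / (0.46 T + 8.13) = 5.61 / (0.46 × 19.3 + 8.13) = 5.61 / 17.008 = 0.3298

0.330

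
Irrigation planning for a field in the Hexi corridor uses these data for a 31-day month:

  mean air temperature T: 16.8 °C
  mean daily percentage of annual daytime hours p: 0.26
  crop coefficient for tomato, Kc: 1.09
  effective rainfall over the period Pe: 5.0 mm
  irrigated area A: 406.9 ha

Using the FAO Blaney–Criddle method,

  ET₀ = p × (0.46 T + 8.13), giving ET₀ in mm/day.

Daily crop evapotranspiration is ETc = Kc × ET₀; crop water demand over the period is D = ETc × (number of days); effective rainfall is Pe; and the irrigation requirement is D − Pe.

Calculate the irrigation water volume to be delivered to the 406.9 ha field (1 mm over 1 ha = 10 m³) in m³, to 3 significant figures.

ET₀ = 0.26 × (0.46 × 16.8 + 8.13) = 0.26 × 15.858 = 4.1231 mm/d
ETc = Kc × ET₀ = 1.09 × 4.1231 = 4.4942 mm/d
Crop demand D = ETc × 31 d = 4.4942 × 31 = 139.320 mm
D − Pe = 139.320 − 5.0 = 134.320 mm
Volume = 134.320 mm × 406.9 ha × 10 = 546548.1 m³

547000 m³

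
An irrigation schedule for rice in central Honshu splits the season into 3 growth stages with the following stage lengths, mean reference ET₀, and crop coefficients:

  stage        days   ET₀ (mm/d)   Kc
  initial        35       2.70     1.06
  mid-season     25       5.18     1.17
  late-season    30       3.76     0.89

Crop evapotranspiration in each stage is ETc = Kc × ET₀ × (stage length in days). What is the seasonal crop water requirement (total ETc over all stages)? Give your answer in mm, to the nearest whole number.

initial: 1.06 × 2.70 × 35 = 100.17 mm
mid-season: 1.17 × 5.18 × 25 = 151.52 mm
late-season: 0.89 × 3.76 × 30 = 100.39 mm
Seasonal total = 352.08 mm

352 mm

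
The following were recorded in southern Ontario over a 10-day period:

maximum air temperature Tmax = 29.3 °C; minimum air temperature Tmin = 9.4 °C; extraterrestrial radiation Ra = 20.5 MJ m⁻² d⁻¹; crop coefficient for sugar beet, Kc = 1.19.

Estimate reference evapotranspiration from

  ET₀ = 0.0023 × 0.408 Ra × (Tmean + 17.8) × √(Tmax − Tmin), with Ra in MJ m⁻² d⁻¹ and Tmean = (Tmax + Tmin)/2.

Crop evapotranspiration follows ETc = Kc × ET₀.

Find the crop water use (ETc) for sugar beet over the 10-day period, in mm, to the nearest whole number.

Tmean = (29.3 + 9.4)/2 = 19.35 °C
0.408 Ra = 0.408 × 20.5 = 8.3640 mm/d equivalent
ET₀ = 0.0023 × 8.3640 × (19.35 + 17.8) × √19.9 = 0.0023 × 8.3640 × 37.15 × 4.4609 = 3.1880 mm/d
ETc = Kc × ET₀ = 1.19 × 3.1880 = 3.7937 mm/d
Over 10 days: 3.7937 × 10 = 37.937 mm

38 mm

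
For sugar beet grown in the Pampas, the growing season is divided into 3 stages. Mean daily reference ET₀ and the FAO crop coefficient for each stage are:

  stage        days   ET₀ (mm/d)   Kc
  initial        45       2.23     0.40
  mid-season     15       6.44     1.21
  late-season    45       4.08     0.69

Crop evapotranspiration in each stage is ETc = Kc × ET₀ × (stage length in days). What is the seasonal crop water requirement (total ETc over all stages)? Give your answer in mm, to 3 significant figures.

284 mm

initial: 0.40 × 2.23 × 45 = 40.14 mm
mid-season: 1.21 × 6.44 × 15 = 116.89 mm
late-season: 0.69 × 4.08 × 45 = 126.68 mm
Seasonal total = 283.71 mm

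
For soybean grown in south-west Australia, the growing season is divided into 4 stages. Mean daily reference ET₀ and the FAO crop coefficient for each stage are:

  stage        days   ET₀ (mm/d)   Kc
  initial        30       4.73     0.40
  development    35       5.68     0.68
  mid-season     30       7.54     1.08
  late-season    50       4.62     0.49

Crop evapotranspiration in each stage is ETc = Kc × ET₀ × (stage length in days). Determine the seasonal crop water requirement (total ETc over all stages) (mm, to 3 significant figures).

549 mm

initial: 0.40 × 4.73 × 30 = 56.76 mm
development: 0.68 × 5.68 × 35 = 135.18 mm
mid-season: 1.08 × 7.54 × 30 = 244.30 mm
late-season: 0.49 × 4.62 × 50 = 113.19 mm
Seasonal total = 549.43 mm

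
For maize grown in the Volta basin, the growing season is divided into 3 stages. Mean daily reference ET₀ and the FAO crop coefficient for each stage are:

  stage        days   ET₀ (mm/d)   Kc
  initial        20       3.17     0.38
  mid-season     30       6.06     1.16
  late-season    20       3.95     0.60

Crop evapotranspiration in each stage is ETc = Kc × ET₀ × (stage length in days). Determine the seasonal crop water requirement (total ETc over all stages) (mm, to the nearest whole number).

282 mm

initial: 0.38 × 3.17 × 20 = 24.09 mm
mid-season: 1.16 × 6.06 × 30 = 210.89 mm
late-season: 0.60 × 3.95 × 20 = 47.40 mm
Seasonal total = 282.38 mm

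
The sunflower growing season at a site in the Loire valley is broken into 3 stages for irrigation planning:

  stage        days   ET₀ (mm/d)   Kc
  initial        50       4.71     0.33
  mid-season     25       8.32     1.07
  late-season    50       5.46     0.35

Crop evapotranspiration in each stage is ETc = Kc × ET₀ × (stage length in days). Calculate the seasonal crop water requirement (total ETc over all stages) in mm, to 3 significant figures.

initial: 0.33 × 4.71 × 50 = 77.72 mm
mid-season: 1.07 × 8.32 × 25 = 222.56 mm
late-season: 0.35 × 5.46 × 50 = 95.55 mm
Seasonal total = 395.83 mm

396 mm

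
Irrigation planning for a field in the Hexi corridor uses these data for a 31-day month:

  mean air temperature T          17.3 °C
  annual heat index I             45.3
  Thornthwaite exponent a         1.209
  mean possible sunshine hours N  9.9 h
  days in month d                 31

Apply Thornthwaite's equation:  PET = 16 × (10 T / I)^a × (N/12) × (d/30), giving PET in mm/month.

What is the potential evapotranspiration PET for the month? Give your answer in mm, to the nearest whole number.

69 mm

10T/I = 10 × 17.3 / 45.3 = 3.8190
(10T/I)^a = 3.8190^1.209 = 5.0533
Uncorrected PET = 16 × 5.0533 = 80.853 mm
Correction = (N/12)(d/30) = (9.9/12)(31/30) = 0.8525
PET = 80.853 × 0.8525 = 68.927 mm/month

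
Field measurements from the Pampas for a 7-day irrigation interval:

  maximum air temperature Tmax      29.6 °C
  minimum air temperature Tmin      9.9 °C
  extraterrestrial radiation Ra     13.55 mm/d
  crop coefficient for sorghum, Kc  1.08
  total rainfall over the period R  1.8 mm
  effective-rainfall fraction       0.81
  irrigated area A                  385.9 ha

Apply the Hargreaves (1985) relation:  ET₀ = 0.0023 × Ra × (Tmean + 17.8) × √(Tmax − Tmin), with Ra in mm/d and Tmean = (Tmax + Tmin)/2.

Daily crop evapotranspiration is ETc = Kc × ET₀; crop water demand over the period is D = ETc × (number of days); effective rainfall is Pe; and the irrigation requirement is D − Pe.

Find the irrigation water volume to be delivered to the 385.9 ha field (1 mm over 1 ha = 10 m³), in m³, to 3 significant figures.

Tmean = (29.6 + 9.9)/2 = 19.75 °C
ET₀ = 0.0023 × 13.55 × (19.75 + 17.8) × √19.7 = 0.0023 × 13.55 × 37.55 × 4.4385 = 5.1941 mm/d
ETc = Kc × ET₀ = 1.08 × 5.1941 = 5.6096 mm/d
Crop demand D = ETc × 7 d = 5.6096 × 7 = 39.267 mm
Pe = 0.81 × 1.8 = 1.458 mm
D − Pe = 39.267 − 1.458 = 37.809 mm
Volume = 37.809 mm × 385.9 ha × 10 = 145904.9 m³

146000 m³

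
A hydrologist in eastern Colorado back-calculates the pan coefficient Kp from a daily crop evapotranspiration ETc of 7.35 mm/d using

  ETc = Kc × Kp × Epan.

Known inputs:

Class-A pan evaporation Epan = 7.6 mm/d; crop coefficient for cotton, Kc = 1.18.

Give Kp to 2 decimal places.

0.82

ETc = Kc × Kp × Epan  ⇒  Kp = ETc / (Kc × Epan)
Kp = 7.35 / (1.18 × 7.6) = 7.35 / 8.968 = 0.8196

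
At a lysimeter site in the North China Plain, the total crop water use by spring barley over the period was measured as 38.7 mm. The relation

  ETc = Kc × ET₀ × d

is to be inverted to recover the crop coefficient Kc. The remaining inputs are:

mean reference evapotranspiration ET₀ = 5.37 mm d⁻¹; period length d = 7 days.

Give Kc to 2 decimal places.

ETc = Kc × ET₀ × d  ⇒  Kc = ETc / (ET₀ × d)
Kc = 38.7 / (5.37 × 7) = 38.7 / 37.59 = 1.0295

1.03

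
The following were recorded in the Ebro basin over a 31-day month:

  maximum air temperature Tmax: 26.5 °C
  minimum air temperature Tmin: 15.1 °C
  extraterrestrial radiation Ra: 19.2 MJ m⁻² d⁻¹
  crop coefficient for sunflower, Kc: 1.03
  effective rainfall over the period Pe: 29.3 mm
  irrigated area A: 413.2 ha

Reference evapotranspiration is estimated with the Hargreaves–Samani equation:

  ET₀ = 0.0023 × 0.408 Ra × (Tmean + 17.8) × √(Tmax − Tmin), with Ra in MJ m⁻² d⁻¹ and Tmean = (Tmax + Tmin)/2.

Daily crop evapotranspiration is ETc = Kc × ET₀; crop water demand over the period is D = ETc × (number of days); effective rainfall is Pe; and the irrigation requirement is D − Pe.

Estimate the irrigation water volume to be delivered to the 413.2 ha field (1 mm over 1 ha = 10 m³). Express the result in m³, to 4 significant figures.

Tmean = (26.5 + 15.1)/2 = 20.80 °C
0.408 Ra = 0.408 × 19.2 = 7.8336 mm/d equivalent
ET₀ = 0.0023 × 7.8336 × (20.80 + 17.8) × √11.4 = 0.0023 × 7.8336 × 38.60 × 3.3764 = 2.3482 mm/d
ETc = Kc × ET₀ = 1.03 × 2.3482 = 2.4186 mm/d
Crop demand D = ETc × 31 d = 2.4186 × 31 = 74.977 mm
D − Pe = 74.977 − 29.3 = 45.677 mm
Volume = 45.677 mm × 413.2 ha × 10 = 188737.4 m³

188700 m³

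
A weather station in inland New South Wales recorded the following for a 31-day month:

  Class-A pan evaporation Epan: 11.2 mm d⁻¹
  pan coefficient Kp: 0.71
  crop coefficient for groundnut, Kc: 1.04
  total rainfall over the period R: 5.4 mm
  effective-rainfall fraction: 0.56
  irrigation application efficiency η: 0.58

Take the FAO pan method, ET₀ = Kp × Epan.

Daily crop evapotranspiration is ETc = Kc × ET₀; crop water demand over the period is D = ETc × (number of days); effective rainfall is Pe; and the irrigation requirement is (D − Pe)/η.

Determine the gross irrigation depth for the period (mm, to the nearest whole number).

437 mm

ET₀ = 0.71 × 11.2 = 7.9520 mm/d
ETc = Kc × ET₀ = 1.04 × 7.9520 = 8.2701 mm/d
Crop demand D = ETc × 31 d = 8.2701 × 31 = 256.373 mm
Pe = 0.56 × 5.4 = 3.024 mm
D − Pe = 256.373 − 3.024 = 253.349 mm
Gross irrigation = 253.349 / 0.58 = 436.809 mm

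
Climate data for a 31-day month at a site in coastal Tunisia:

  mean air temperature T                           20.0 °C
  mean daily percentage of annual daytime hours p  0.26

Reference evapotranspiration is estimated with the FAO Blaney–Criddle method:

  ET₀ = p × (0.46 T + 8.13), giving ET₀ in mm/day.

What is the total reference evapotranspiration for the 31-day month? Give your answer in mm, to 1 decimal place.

139.7 mm

ET₀ = 0.26 × (0.46 × 20.0 + 8.13) = 0.26 × 17.330 = 4.5058 mm/d
Monthly total = 4.5058 × 31 = 139.680 mm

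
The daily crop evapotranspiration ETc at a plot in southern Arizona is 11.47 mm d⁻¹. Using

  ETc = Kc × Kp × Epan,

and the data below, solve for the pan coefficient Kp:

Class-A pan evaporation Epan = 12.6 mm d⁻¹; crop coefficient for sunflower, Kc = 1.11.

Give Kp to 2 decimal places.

ETc = Kc × Kp × Epan  ⇒  Kp = ETc / (Kc × Epan)
Kp = 11.47 / (1.11 × 12.6) = 11.47 / 13.986 = 0.8201

0.82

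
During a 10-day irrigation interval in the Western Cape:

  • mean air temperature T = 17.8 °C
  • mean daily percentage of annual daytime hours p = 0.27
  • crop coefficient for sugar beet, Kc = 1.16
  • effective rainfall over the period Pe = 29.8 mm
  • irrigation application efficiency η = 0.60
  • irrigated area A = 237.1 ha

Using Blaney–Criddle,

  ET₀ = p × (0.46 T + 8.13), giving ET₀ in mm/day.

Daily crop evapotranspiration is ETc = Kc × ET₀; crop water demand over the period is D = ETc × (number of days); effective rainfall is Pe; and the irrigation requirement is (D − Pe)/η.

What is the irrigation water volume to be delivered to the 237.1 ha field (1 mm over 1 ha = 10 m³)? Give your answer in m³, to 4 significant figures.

ET₀ = 0.27 × (0.46 × 17.8 + 8.13) = 0.27 × 16.318 = 4.4059 mm/d
ETc = Kc × ET₀ = 1.16 × 4.4059 = 5.1108 mm/d
Crop demand D = ETc × 10 d = 5.1108 × 10 = 51.108 mm
D − Pe = 51.108 − 29.8 = 21.308 mm
Gross irrigation = 21.308 / 0.60 = 35.513 mm
Volume = 35.513 mm × 237.1 ha × 10 = 84201.3 m³

84200 m³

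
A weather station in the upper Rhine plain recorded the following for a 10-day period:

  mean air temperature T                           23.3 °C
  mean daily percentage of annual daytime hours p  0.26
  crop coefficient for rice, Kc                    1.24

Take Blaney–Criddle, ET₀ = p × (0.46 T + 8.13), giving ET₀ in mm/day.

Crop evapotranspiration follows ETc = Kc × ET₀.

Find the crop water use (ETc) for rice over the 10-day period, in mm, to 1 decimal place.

ET₀ = 0.26 × (0.46 × 23.3 + 8.13) = 0.26 × 18.848 = 4.9005 mm/d
ETc = Kc × ET₀ = 1.24 × 4.9005 = 6.0766 mm/d
Over 10 days: 6.0766 × 10 = 60.766 mm

60.8 mm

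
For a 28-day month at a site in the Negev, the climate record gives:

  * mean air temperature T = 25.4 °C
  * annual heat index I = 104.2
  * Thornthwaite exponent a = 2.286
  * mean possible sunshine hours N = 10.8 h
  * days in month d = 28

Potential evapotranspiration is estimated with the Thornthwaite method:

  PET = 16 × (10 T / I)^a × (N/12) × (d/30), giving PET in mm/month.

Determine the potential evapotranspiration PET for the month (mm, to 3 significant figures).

10T/I = 10 × 25.4 / 104.2 = 2.4376
(10T/I)^a = 2.4376^2.286 = 7.6665
Uncorrected PET = 16 × 7.6665 = 122.664 mm
Correction = (N/12)(d/30) = (10.8/12)(28/30) = 0.8400
PET = 122.664 × 0.8400 = 103.038 mm/month

103 mm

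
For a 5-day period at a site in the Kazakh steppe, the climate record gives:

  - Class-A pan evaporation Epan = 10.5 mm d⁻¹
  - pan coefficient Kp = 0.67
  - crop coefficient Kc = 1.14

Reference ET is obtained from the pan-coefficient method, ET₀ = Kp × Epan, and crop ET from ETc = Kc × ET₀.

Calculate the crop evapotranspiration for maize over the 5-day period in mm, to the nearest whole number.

ET₀ = 0.67 × 10.5 = 7.0350 mm/d
ETc = Kc × ET₀ = 1.14 × 7.0350 = 8.0199 mm/d
Over 5 days: 8.0199 × 5 = 40.100 mm

40 mm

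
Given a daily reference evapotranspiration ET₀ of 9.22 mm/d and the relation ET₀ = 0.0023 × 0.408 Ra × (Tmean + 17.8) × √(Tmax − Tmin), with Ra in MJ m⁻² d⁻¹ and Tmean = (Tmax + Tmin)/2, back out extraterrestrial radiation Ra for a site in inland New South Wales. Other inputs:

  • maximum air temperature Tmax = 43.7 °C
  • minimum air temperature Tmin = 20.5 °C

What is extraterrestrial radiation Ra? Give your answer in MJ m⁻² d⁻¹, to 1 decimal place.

Tmean = (43.7+20.5)/2 = 32.10 °C; ΔT = 23.2
Ra = ET₀ / [0.0023 × 0.408 × (Tmean+17.8) × √ΔT]
   = 9.22 / (0.0023 × 0.408 × 49.90 × 4.8166) = 40.879 MJ m⁻² d⁻¹

40.9 MJ m⁻² d⁻¹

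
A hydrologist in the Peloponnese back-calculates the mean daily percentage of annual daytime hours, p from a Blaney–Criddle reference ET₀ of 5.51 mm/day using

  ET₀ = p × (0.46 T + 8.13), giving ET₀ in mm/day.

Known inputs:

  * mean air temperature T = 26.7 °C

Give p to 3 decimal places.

p = ET₀ / (0.46 T + 8.13) = 5.51 / (0.46 × 26.7 + 8.13) = 5.51 / 20.412 = 0.2699

0.270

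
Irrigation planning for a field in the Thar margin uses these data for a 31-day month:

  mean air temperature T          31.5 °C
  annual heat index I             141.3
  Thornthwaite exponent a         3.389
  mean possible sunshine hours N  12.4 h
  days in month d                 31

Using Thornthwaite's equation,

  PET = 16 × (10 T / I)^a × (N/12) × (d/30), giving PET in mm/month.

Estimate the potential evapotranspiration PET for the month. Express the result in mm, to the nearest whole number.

10T/I = 10 × 31.5 / 141.3 = 2.2293
(10T/I)^a = 2.2293^3.389 = 15.1336
Uncorrected PET = 16 × 15.1336 = 242.138 mm
Correction = (N/12)(d/30) = (12.4/12)(31/30) = 1.0678
PET = 242.138 × 1.0678 = 258.555 mm/month

259 mm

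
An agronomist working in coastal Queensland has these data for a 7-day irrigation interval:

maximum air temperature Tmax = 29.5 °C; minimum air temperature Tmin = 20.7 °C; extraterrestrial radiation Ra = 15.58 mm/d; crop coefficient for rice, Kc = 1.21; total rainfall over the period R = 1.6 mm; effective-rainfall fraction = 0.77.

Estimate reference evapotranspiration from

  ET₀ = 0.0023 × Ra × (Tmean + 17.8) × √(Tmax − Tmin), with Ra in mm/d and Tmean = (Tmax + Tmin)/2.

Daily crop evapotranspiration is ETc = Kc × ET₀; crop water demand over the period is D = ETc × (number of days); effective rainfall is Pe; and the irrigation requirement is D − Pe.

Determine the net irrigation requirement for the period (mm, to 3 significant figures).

Tmean = (29.5 + 20.7)/2 = 25.10 °C
ET₀ = 0.0023 × 15.58 × (25.10 + 17.8) × √8.8 = 0.0023 × 15.58 × 42.90 × 2.9665 = 4.5603 mm/d
ETc = Kc × ET₀ = 1.21 × 4.5603 = 5.5180 mm/d
Crop demand D = ETc × 7 d = 5.5180 × 7 = 38.626 mm
Pe = 0.77 × 1.6 = 1.232 mm
D − Pe = 38.626 − 1.232 = 37.394 mm

37.4 mm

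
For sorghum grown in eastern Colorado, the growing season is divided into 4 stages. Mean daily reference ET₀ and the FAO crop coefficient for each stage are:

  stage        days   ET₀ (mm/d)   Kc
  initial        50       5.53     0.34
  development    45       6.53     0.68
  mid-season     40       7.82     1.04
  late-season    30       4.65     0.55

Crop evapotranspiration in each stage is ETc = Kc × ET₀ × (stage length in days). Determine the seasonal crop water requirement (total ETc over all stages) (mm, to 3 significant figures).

initial: 0.34 × 5.53 × 50 = 94.01 mm
development: 0.68 × 6.53 × 45 = 199.82 mm
mid-season: 1.04 × 7.82 × 40 = 325.31 mm
late-season: 0.55 × 4.65 × 30 = 76.73 mm
Seasonal total = 695.87 mm

696 mm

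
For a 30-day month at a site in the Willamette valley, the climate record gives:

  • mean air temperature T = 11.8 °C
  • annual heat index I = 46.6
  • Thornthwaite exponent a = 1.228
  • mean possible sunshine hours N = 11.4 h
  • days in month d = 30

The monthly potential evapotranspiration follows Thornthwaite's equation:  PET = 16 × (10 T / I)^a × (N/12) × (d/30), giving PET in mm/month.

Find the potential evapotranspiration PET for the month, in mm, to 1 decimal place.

10T/I = 10 × 11.8 / 46.6 = 2.5322
(10T/I)^a = 2.5322^1.228 = 3.1296
Uncorrected PET = 16 × 3.1296 = 50.074 mm
Correction = (N/12)(d/30) = (11.4/12)(30/30) = 0.9500
PET = 50.074 × 0.9500 = 47.570 mm/month

47.6 mm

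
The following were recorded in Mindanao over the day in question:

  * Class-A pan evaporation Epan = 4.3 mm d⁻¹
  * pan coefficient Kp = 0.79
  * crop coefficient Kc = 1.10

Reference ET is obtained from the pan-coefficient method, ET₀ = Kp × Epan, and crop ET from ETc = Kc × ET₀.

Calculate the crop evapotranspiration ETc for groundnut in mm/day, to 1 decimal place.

ET₀ = 0.79 × 4.3 = 3.3970 mm/d
ETc = Kc × ET₀ = 1.10 × 3.3970 = 3.7367 mm/d

3.7 mm/day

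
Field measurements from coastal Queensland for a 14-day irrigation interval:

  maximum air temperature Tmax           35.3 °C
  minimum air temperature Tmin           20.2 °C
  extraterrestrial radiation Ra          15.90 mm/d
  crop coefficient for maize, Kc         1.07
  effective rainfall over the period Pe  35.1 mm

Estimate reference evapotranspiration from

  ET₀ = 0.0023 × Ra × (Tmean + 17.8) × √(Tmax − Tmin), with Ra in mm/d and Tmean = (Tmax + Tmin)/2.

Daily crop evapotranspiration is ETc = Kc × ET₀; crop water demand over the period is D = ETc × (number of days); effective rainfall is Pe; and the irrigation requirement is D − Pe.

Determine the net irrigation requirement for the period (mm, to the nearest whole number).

Tmean = (35.3 + 20.2)/2 = 27.75 °C
ET₀ = 0.0023 × 15.90 × (27.75 + 17.8) × √15.1 = 0.0023 × 15.90 × 45.55 × 3.8859 = 6.4730 mm/d
ETc = Kc × ET₀ = 1.07 × 6.4730 = 6.9261 mm/d
Crop demand D = ETc × 14 d = 6.9261 × 14 = 96.965 mm
D − Pe = 96.965 − 35.1 = 61.865 mm

62 mm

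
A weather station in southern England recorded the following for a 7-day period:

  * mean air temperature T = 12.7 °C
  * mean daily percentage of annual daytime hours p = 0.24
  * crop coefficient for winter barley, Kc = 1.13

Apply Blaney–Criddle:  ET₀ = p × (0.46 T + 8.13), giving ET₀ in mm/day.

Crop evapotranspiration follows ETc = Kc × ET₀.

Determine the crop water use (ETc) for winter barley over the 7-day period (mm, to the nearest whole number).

ET₀ = 0.24 × (0.46 × 12.7 + 8.13) = 0.24 × 13.972 = 3.3533 mm/d
ETc = Kc × ET₀ = 1.13 × 3.3533 = 3.7892 mm/d
Over 7 days: 3.7892 × 7 = 26.524 mm

27 mm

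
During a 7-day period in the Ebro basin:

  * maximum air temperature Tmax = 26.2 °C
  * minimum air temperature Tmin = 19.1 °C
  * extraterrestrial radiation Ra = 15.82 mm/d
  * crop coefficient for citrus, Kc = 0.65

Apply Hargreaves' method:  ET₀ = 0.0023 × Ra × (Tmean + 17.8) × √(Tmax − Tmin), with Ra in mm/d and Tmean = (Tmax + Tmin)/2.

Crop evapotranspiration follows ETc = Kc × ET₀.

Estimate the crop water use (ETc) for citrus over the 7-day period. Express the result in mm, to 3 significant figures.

17.8 mm

Tmean = (26.2 + 19.1)/2 = 22.65 °C
ET₀ = 0.0023 × 15.82 × (22.65 + 17.8) × √7.1 = 0.0023 × 15.82 × 40.45 × 2.6646 = 3.9218 mm/d
ETc = Kc × ET₀ = 0.65 × 3.9218 = 2.5492 mm/d
Over 7 days: 2.5492 × 7 = 17.844 mm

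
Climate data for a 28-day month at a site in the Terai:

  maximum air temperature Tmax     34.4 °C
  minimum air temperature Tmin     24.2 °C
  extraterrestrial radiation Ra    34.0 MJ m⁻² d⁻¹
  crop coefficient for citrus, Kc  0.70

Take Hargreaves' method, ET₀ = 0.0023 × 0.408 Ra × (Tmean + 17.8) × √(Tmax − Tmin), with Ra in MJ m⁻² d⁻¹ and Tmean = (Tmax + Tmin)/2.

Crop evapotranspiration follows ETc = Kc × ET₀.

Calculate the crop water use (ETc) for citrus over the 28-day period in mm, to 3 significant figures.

94.1 mm

Tmean = (34.4 + 24.2)/2 = 29.30 °C
0.408 Ra = 0.408 × 34.0 = 13.8720 mm/d equivalent
ET₀ = 0.0023 × 13.8720 × (29.30 + 17.8) × √10.2 = 0.0023 × 13.8720 × 47.10 × 3.1937 = 4.7993 mm/d
ETc = Kc × ET₀ = 0.70 × 4.7993 = 3.3595 mm/d
Over 28 days: 3.3595 × 28 = 94.066 mm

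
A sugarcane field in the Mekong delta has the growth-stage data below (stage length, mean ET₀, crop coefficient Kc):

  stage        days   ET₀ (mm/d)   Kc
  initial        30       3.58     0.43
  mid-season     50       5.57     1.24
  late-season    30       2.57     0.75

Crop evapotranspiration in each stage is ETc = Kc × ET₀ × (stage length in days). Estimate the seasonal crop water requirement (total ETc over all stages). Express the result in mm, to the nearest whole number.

initial: 0.43 × 3.58 × 30 = 46.18 mm
mid-season: 1.24 × 5.57 × 50 = 345.34 mm
late-season: 0.75 × 2.57 × 30 = 57.83 mm
Seasonal total = 449.35 mm

449 mm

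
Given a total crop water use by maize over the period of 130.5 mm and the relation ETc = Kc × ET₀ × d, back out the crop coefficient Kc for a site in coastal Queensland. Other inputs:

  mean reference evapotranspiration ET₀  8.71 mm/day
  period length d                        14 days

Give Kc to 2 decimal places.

ETc = Kc × ET₀ × d  ⇒  Kc = ETc / (ET₀ × d)
Kc = 130.5 / (8.71 × 14) = 130.5 / 121.94 = 1.0702

1.07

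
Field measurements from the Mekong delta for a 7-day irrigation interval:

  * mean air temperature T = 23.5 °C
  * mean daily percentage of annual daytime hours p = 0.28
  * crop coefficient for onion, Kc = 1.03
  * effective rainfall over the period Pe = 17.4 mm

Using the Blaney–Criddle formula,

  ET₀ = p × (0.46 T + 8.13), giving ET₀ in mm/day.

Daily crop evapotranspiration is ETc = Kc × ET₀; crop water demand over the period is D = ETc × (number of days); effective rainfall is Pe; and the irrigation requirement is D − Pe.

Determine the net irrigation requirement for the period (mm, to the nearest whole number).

ET₀ = 0.28 × (0.46 × 23.5 + 8.13) = 0.28 × 18.940 = 5.3032 mm/d
ETc = Kc × ET₀ = 1.03 × 5.3032 = 5.4623 mm/d
Crop demand D = ETc × 7 d = 5.4623 × 7 = 38.236 mm
D − Pe = 38.236 − 17.4 = 20.836 mm

21 mm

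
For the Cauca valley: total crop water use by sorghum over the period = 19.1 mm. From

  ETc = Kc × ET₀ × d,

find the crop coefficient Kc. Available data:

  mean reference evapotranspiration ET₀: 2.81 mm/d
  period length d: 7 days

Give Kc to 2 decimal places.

ETc = Kc × ET₀ × d  ⇒  Kc = ETc / (ET₀ × d)
Kc = 19.1 / (2.81 × 7) = 19.1 / 19.67 = 0.9710

0.97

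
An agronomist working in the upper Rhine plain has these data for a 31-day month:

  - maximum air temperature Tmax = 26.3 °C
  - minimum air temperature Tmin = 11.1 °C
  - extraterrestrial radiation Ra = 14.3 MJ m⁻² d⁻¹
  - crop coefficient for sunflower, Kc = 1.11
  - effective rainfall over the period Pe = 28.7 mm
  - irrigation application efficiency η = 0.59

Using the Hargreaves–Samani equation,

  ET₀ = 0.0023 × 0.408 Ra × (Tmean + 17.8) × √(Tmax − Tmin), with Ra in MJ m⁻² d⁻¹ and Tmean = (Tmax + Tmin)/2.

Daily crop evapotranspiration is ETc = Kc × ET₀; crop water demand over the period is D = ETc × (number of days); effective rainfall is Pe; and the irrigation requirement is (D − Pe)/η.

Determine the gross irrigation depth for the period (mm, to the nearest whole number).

63 mm

Tmean = (26.3 + 11.1)/2 = 18.70 °C
0.408 Ra = 0.408 × 14.3 = 5.8344 mm/d equivalent
ET₀ = 0.0023 × 5.8344 × (18.70 + 17.8) × √15.2 = 0.0023 × 5.8344 × 36.50 × 3.8987 = 1.9096 mm/d
ETc = Kc × ET₀ = 1.11 × 1.9096 = 2.1197 mm/d
Crop demand D = ETc × 31 d = 2.1197 × 31 = 65.711 mm
D − Pe = 65.711 − 28.7 = 37.011 mm
Gross irrigation = 37.011 / 0.59 = 62.731 mm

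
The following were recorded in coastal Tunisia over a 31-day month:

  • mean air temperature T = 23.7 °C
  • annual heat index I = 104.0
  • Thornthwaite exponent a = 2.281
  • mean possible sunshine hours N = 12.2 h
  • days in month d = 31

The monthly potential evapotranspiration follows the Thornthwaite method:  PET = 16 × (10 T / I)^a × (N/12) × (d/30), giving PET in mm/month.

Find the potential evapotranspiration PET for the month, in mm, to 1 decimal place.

110.0 mm

10T/I = 10 × 23.7 / 104.0 = 2.2788
(10T/I)^a = 2.2788^2.281 = 6.5453
Uncorrected PET = 16 × 6.5453 = 104.725 mm
Correction = (N/12)(d/30) = (12.2/12)(31/30) = 1.0506
PET = 104.725 × 1.0506 = 110.024 mm/month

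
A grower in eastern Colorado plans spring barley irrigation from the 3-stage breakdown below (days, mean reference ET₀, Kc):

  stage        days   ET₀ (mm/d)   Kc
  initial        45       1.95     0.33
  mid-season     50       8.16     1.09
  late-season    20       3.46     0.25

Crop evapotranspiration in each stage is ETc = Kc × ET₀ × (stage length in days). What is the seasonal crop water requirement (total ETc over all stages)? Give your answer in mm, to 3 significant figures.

491 mm

initial: 0.33 × 1.95 × 45 = 28.96 mm
mid-season: 1.09 × 8.16 × 50 = 444.72 mm
late-season: 0.25 × 3.46 × 20 = 17.30 mm
Seasonal total = 490.98 mm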